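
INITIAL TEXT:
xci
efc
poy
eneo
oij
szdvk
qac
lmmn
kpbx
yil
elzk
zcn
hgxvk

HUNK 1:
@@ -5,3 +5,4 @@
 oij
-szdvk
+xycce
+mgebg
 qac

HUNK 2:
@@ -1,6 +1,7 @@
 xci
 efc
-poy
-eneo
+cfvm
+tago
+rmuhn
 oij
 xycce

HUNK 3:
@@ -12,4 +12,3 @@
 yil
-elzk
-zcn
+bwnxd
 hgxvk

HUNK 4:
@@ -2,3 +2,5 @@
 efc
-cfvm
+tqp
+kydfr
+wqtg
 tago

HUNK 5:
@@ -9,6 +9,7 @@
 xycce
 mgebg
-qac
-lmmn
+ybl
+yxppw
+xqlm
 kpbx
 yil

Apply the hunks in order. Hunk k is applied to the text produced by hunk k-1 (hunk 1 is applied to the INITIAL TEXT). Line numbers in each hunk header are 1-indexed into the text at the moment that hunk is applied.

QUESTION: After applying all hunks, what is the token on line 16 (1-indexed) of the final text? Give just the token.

Hunk 1: at line 5 remove [szdvk] add [xycce,mgebg] -> 14 lines: xci efc poy eneo oij xycce mgebg qac lmmn kpbx yil elzk zcn hgxvk
Hunk 2: at line 1 remove [poy,eneo] add [cfvm,tago,rmuhn] -> 15 lines: xci efc cfvm tago rmuhn oij xycce mgebg qac lmmn kpbx yil elzk zcn hgxvk
Hunk 3: at line 12 remove [elzk,zcn] add [bwnxd] -> 14 lines: xci efc cfvm tago rmuhn oij xycce mgebg qac lmmn kpbx yil bwnxd hgxvk
Hunk 4: at line 2 remove [cfvm] add [tqp,kydfr,wqtg] -> 16 lines: xci efc tqp kydfr wqtg tago rmuhn oij xycce mgebg qac lmmn kpbx yil bwnxd hgxvk
Hunk 5: at line 9 remove [qac,lmmn] add [ybl,yxppw,xqlm] -> 17 lines: xci efc tqp kydfr wqtg tago rmuhn oij xycce mgebg ybl yxppw xqlm kpbx yil bwnxd hgxvk
Final line 16: bwnxd

Answer: bwnxd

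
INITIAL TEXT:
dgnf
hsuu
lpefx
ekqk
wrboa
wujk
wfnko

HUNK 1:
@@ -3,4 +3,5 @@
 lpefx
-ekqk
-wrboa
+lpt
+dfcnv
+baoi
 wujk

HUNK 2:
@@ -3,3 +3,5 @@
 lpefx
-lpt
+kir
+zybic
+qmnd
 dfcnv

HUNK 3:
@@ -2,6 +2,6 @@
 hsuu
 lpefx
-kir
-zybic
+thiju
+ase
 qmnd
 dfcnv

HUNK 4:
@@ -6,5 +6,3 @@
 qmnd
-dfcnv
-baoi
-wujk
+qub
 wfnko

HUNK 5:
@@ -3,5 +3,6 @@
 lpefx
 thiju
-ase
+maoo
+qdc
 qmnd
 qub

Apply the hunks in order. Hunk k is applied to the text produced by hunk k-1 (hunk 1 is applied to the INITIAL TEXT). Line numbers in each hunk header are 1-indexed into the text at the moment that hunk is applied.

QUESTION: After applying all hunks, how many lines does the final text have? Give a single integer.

Hunk 1: at line 3 remove [ekqk,wrboa] add [lpt,dfcnv,baoi] -> 8 lines: dgnf hsuu lpefx lpt dfcnv baoi wujk wfnko
Hunk 2: at line 3 remove [lpt] add [kir,zybic,qmnd] -> 10 lines: dgnf hsuu lpefx kir zybic qmnd dfcnv baoi wujk wfnko
Hunk 3: at line 2 remove [kir,zybic] add [thiju,ase] -> 10 lines: dgnf hsuu lpefx thiju ase qmnd dfcnv baoi wujk wfnko
Hunk 4: at line 6 remove [dfcnv,baoi,wujk] add [qub] -> 8 lines: dgnf hsuu lpefx thiju ase qmnd qub wfnko
Hunk 5: at line 3 remove [ase] add [maoo,qdc] -> 9 lines: dgnf hsuu lpefx thiju maoo qdc qmnd qub wfnko
Final line count: 9

Answer: 9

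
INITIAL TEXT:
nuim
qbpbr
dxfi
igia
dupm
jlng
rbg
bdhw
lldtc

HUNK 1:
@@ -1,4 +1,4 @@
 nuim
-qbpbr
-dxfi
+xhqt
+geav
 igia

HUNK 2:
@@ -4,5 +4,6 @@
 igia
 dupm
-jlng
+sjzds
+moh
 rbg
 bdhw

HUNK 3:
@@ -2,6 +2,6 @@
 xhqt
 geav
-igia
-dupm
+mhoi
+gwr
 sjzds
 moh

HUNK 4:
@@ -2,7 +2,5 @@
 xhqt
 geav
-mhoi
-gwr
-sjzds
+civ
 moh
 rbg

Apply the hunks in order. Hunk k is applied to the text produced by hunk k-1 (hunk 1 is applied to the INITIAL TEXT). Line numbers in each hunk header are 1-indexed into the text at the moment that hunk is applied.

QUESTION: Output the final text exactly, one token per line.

Hunk 1: at line 1 remove [qbpbr,dxfi] add [xhqt,geav] -> 9 lines: nuim xhqt geav igia dupm jlng rbg bdhw lldtc
Hunk 2: at line 4 remove [jlng] add [sjzds,moh] -> 10 lines: nuim xhqt geav igia dupm sjzds moh rbg bdhw lldtc
Hunk 3: at line 2 remove [igia,dupm] add [mhoi,gwr] -> 10 lines: nuim xhqt geav mhoi gwr sjzds moh rbg bdhw lldtc
Hunk 4: at line 2 remove [mhoi,gwr,sjzds] add [civ] -> 8 lines: nuim xhqt geav civ moh rbg bdhw lldtc

Answer: nuim
xhqt
geav
civ
moh
rbg
bdhw
lldtc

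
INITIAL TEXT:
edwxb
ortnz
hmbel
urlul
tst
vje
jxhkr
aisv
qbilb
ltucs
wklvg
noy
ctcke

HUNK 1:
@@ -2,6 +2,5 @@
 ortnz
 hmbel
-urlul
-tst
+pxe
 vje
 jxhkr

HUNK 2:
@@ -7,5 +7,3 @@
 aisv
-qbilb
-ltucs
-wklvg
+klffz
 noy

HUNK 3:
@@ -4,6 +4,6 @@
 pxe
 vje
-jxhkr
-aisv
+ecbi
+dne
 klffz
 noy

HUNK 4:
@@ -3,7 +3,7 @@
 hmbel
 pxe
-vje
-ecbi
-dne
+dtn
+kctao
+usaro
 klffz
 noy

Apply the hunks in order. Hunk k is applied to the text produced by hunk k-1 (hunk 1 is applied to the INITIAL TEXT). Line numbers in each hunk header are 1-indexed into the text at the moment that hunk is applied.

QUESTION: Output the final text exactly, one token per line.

Answer: edwxb
ortnz
hmbel
pxe
dtn
kctao
usaro
klffz
noy
ctcke

Derivation:
Hunk 1: at line 2 remove [urlul,tst] add [pxe] -> 12 lines: edwxb ortnz hmbel pxe vje jxhkr aisv qbilb ltucs wklvg noy ctcke
Hunk 2: at line 7 remove [qbilb,ltucs,wklvg] add [klffz] -> 10 lines: edwxb ortnz hmbel pxe vje jxhkr aisv klffz noy ctcke
Hunk 3: at line 4 remove [jxhkr,aisv] add [ecbi,dne] -> 10 lines: edwxb ortnz hmbel pxe vje ecbi dne klffz noy ctcke
Hunk 4: at line 3 remove [vje,ecbi,dne] add [dtn,kctao,usaro] -> 10 lines: edwxb ortnz hmbel pxe dtn kctao usaro klffz noy ctcke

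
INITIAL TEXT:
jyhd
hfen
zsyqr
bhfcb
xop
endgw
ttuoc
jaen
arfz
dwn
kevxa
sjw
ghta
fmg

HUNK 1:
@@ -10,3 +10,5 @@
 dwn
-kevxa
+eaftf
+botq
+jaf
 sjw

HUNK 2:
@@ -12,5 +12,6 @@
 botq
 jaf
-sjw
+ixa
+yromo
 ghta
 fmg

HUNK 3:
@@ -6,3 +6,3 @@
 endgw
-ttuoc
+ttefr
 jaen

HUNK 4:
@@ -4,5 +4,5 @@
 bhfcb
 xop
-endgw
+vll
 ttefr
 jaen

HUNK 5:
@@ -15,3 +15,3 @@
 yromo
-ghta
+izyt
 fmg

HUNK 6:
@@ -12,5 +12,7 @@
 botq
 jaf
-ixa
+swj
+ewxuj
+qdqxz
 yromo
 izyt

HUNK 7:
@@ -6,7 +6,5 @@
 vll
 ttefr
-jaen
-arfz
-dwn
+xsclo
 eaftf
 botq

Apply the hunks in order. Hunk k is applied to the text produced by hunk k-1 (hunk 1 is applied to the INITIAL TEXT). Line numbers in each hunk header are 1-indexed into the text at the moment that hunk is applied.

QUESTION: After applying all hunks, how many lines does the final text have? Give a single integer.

Hunk 1: at line 10 remove [kevxa] add [eaftf,botq,jaf] -> 16 lines: jyhd hfen zsyqr bhfcb xop endgw ttuoc jaen arfz dwn eaftf botq jaf sjw ghta fmg
Hunk 2: at line 12 remove [sjw] add [ixa,yromo] -> 17 lines: jyhd hfen zsyqr bhfcb xop endgw ttuoc jaen arfz dwn eaftf botq jaf ixa yromo ghta fmg
Hunk 3: at line 6 remove [ttuoc] add [ttefr] -> 17 lines: jyhd hfen zsyqr bhfcb xop endgw ttefr jaen arfz dwn eaftf botq jaf ixa yromo ghta fmg
Hunk 4: at line 4 remove [endgw] add [vll] -> 17 lines: jyhd hfen zsyqr bhfcb xop vll ttefr jaen arfz dwn eaftf botq jaf ixa yromo ghta fmg
Hunk 5: at line 15 remove [ghta] add [izyt] -> 17 lines: jyhd hfen zsyqr bhfcb xop vll ttefr jaen arfz dwn eaftf botq jaf ixa yromo izyt fmg
Hunk 6: at line 12 remove [ixa] add [swj,ewxuj,qdqxz] -> 19 lines: jyhd hfen zsyqr bhfcb xop vll ttefr jaen arfz dwn eaftf botq jaf swj ewxuj qdqxz yromo izyt fmg
Hunk 7: at line 6 remove [jaen,arfz,dwn] add [xsclo] -> 17 lines: jyhd hfen zsyqr bhfcb xop vll ttefr xsclo eaftf botq jaf swj ewxuj qdqxz yromo izyt fmg
Final line count: 17

Answer: 17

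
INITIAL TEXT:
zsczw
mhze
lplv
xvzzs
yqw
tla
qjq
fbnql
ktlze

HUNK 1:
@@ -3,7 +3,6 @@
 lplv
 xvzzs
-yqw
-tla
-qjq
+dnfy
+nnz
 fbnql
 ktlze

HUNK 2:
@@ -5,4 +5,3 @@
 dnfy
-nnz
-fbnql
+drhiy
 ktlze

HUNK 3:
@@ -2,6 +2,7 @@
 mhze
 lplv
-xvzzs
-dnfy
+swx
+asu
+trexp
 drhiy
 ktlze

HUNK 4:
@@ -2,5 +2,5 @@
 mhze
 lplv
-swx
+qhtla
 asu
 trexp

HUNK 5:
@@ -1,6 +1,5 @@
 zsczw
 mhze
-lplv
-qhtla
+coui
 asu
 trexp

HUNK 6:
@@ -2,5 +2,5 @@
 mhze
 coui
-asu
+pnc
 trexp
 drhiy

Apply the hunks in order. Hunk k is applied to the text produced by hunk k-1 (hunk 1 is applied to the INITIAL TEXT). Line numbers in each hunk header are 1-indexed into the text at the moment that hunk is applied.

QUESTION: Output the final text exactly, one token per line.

Hunk 1: at line 3 remove [yqw,tla,qjq] add [dnfy,nnz] -> 8 lines: zsczw mhze lplv xvzzs dnfy nnz fbnql ktlze
Hunk 2: at line 5 remove [nnz,fbnql] add [drhiy] -> 7 lines: zsczw mhze lplv xvzzs dnfy drhiy ktlze
Hunk 3: at line 2 remove [xvzzs,dnfy] add [swx,asu,trexp] -> 8 lines: zsczw mhze lplv swx asu trexp drhiy ktlze
Hunk 4: at line 2 remove [swx] add [qhtla] -> 8 lines: zsczw mhze lplv qhtla asu trexp drhiy ktlze
Hunk 5: at line 1 remove [lplv,qhtla] add [coui] -> 7 lines: zsczw mhze coui asu trexp drhiy ktlze
Hunk 6: at line 2 remove [asu] add [pnc] -> 7 lines: zsczw mhze coui pnc trexp drhiy ktlze

Answer: zsczw
mhze
coui
pnc
trexp
drhiy
ktlze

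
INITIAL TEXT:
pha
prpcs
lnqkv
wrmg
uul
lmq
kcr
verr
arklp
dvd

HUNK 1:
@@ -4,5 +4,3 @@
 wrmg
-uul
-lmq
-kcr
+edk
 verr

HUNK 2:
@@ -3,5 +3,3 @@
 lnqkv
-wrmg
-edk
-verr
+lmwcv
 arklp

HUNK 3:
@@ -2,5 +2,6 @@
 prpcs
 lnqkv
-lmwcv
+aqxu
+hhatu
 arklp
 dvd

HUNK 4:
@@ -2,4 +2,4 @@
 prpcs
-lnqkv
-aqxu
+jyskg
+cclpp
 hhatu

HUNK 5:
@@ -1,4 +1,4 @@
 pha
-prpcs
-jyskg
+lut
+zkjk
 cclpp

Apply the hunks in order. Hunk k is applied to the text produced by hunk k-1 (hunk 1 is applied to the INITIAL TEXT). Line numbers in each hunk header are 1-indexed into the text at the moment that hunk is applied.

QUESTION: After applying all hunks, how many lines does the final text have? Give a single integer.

Hunk 1: at line 4 remove [uul,lmq,kcr] add [edk] -> 8 lines: pha prpcs lnqkv wrmg edk verr arklp dvd
Hunk 2: at line 3 remove [wrmg,edk,verr] add [lmwcv] -> 6 lines: pha prpcs lnqkv lmwcv arklp dvd
Hunk 3: at line 2 remove [lmwcv] add [aqxu,hhatu] -> 7 lines: pha prpcs lnqkv aqxu hhatu arklp dvd
Hunk 4: at line 2 remove [lnqkv,aqxu] add [jyskg,cclpp] -> 7 lines: pha prpcs jyskg cclpp hhatu arklp dvd
Hunk 5: at line 1 remove [prpcs,jyskg] add [lut,zkjk] -> 7 lines: pha lut zkjk cclpp hhatu arklp dvd
Final line count: 7

Answer: 7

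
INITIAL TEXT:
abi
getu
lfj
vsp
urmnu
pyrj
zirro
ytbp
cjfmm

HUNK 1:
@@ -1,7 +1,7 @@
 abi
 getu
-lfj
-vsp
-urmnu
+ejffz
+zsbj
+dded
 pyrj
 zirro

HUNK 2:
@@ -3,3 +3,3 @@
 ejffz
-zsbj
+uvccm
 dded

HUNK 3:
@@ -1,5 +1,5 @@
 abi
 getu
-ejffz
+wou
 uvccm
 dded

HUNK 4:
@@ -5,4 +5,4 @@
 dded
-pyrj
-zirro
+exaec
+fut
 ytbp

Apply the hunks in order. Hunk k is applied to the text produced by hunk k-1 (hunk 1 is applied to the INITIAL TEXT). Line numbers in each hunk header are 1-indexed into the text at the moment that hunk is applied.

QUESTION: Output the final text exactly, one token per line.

Answer: abi
getu
wou
uvccm
dded
exaec
fut
ytbp
cjfmm

Derivation:
Hunk 1: at line 1 remove [lfj,vsp,urmnu] add [ejffz,zsbj,dded] -> 9 lines: abi getu ejffz zsbj dded pyrj zirro ytbp cjfmm
Hunk 2: at line 3 remove [zsbj] add [uvccm] -> 9 lines: abi getu ejffz uvccm dded pyrj zirro ytbp cjfmm
Hunk 3: at line 1 remove [ejffz] add [wou] -> 9 lines: abi getu wou uvccm dded pyrj zirro ytbp cjfmm
Hunk 4: at line 5 remove [pyrj,zirro] add [exaec,fut] -> 9 lines: abi getu wou uvccm dded exaec fut ytbp cjfmm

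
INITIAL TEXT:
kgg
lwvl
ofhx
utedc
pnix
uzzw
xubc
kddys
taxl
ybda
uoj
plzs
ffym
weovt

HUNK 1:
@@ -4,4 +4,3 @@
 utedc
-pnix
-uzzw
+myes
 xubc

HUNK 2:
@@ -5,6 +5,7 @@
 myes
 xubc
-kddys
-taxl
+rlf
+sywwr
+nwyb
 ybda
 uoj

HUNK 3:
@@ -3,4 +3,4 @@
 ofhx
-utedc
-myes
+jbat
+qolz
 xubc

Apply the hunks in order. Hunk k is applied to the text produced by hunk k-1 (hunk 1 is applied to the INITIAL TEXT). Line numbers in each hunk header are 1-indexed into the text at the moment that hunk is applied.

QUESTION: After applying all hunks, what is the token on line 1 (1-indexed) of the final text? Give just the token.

Hunk 1: at line 4 remove [pnix,uzzw] add [myes] -> 13 lines: kgg lwvl ofhx utedc myes xubc kddys taxl ybda uoj plzs ffym weovt
Hunk 2: at line 5 remove [kddys,taxl] add [rlf,sywwr,nwyb] -> 14 lines: kgg lwvl ofhx utedc myes xubc rlf sywwr nwyb ybda uoj plzs ffym weovt
Hunk 3: at line 3 remove [utedc,myes] add [jbat,qolz] -> 14 lines: kgg lwvl ofhx jbat qolz xubc rlf sywwr nwyb ybda uoj plzs ffym weovt
Final line 1: kgg

Answer: kgg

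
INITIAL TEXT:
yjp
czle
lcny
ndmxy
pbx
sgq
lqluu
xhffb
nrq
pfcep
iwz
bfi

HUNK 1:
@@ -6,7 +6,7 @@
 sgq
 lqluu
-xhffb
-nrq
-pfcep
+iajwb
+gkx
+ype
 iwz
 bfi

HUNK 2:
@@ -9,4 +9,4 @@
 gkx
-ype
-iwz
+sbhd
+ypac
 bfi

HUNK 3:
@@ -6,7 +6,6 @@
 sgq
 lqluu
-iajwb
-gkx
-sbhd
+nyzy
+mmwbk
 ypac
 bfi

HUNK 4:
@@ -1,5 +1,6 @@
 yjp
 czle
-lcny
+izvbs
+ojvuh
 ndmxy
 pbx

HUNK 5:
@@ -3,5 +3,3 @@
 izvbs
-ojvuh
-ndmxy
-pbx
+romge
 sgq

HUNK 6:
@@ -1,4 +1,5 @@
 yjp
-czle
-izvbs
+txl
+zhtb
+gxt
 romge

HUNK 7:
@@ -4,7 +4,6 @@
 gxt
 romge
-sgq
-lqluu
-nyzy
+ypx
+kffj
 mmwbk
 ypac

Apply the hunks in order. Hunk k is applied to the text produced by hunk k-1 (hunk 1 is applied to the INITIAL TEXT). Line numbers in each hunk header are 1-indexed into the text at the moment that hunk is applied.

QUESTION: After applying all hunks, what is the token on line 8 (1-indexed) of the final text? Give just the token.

Hunk 1: at line 6 remove [xhffb,nrq,pfcep] add [iajwb,gkx,ype] -> 12 lines: yjp czle lcny ndmxy pbx sgq lqluu iajwb gkx ype iwz bfi
Hunk 2: at line 9 remove [ype,iwz] add [sbhd,ypac] -> 12 lines: yjp czle lcny ndmxy pbx sgq lqluu iajwb gkx sbhd ypac bfi
Hunk 3: at line 6 remove [iajwb,gkx,sbhd] add [nyzy,mmwbk] -> 11 lines: yjp czle lcny ndmxy pbx sgq lqluu nyzy mmwbk ypac bfi
Hunk 4: at line 1 remove [lcny] add [izvbs,ojvuh] -> 12 lines: yjp czle izvbs ojvuh ndmxy pbx sgq lqluu nyzy mmwbk ypac bfi
Hunk 5: at line 3 remove [ojvuh,ndmxy,pbx] add [romge] -> 10 lines: yjp czle izvbs romge sgq lqluu nyzy mmwbk ypac bfi
Hunk 6: at line 1 remove [czle,izvbs] add [txl,zhtb,gxt] -> 11 lines: yjp txl zhtb gxt romge sgq lqluu nyzy mmwbk ypac bfi
Hunk 7: at line 4 remove [sgq,lqluu,nyzy] add [ypx,kffj] -> 10 lines: yjp txl zhtb gxt romge ypx kffj mmwbk ypac bfi
Final line 8: mmwbk

Answer: mmwbk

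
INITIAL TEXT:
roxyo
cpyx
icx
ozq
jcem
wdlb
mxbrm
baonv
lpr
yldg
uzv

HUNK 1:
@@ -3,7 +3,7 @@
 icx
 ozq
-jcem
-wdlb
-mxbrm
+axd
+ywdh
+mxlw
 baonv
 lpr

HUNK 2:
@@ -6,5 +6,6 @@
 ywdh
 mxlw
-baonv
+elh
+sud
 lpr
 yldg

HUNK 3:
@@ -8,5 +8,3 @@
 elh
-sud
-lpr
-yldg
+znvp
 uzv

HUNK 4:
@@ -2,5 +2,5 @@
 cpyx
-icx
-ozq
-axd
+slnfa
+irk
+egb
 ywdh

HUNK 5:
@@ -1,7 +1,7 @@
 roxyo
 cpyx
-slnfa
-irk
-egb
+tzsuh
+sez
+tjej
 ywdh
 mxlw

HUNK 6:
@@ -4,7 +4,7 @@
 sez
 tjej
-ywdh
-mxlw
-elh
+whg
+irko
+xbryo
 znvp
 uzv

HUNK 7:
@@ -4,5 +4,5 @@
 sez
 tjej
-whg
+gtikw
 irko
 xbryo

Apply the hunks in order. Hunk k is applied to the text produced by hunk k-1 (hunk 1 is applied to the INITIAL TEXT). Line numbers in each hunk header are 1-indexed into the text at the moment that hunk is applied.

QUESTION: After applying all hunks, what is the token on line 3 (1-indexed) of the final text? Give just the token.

Answer: tzsuh

Derivation:
Hunk 1: at line 3 remove [jcem,wdlb,mxbrm] add [axd,ywdh,mxlw] -> 11 lines: roxyo cpyx icx ozq axd ywdh mxlw baonv lpr yldg uzv
Hunk 2: at line 6 remove [baonv] add [elh,sud] -> 12 lines: roxyo cpyx icx ozq axd ywdh mxlw elh sud lpr yldg uzv
Hunk 3: at line 8 remove [sud,lpr,yldg] add [znvp] -> 10 lines: roxyo cpyx icx ozq axd ywdh mxlw elh znvp uzv
Hunk 4: at line 2 remove [icx,ozq,axd] add [slnfa,irk,egb] -> 10 lines: roxyo cpyx slnfa irk egb ywdh mxlw elh znvp uzv
Hunk 5: at line 1 remove [slnfa,irk,egb] add [tzsuh,sez,tjej] -> 10 lines: roxyo cpyx tzsuh sez tjej ywdh mxlw elh znvp uzv
Hunk 6: at line 4 remove [ywdh,mxlw,elh] add [whg,irko,xbryo] -> 10 lines: roxyo cpyx tzsuh sez tjej whg irko xbryo znvp uzv
Hunk 7: at line 4 remove [whg] add [gtikw] -> 10 lines: roxyo cpyx tzsuh sez tjej gtikw irko xbryo znvp uzv
Final line 3: tzsuh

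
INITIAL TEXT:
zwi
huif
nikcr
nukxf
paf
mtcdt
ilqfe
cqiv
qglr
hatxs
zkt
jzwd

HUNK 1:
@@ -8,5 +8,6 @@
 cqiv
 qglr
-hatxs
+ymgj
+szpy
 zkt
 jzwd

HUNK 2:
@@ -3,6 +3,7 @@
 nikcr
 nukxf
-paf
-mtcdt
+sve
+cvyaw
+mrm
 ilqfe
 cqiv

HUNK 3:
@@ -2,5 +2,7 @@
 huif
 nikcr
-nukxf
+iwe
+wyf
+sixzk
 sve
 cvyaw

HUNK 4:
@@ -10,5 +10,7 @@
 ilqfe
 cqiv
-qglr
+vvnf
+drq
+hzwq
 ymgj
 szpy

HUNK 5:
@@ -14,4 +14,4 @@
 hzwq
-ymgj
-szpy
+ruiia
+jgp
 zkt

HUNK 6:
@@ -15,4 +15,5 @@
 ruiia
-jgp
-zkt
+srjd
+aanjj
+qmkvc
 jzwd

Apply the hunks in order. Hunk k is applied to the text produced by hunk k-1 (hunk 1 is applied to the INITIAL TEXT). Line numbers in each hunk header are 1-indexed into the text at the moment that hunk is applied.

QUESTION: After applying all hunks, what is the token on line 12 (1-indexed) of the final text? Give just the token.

Hunk 1: at line 8 remove [hatxs] add [ymgj,szpy] -> 13 lines: zwi huif nikcr nukxf paf mtcdt ilqfe cqiv qglr ymgj szpy zkt jzwd
Hunk 2: at line 3 remove [paf,mtcdt] add [sve,cvyaw,mrm] -> 14 lines: zwi huif nikcr nukxf sve cvyaw mrm ilqfe cqiv qglr ymgj szpy zkt jzwd
Hunk 3: at line 2 remove [nukxf] add [iwe,wyf,sixzk] -> 16 lines: zwi huif nikcr iwe wyf sixzk sve cvyaw mrm ilqfe cqiv qglr ymgj szpy zkt jzwd
Hunk 4: at line 10 remove [qglr] add [vvnf,drq,hzwq] -> 18 lines: zwi huif nikcr iwe wyf sixzk sve cvyaw mrm ilqfe cqiv vvnf drq hzwq ymgj szpy zkt jzwd
Hunk 5: at line 14 remove [ymgj,szpy] add [ruiia,jgp] -> 18 lines: zwi huif nikcr iwe wyf sixzk sve cvyaw mrm ilqfe cqiv vvnf drq hzwq ruiia jgp zkt jzwd
Hunk 6: at line 15 remove [jgp,zkt] add [srjd,aanjj,qmkvc] -> 19 lines: zwi huif nikcr iwe wyf sixzk sve cvyaw mrm ilqfe cqiv vvnf drq hzwq ruiia srjd aanjj qmkvc jzwd
Final line 12: vvnf

Answer: vvnf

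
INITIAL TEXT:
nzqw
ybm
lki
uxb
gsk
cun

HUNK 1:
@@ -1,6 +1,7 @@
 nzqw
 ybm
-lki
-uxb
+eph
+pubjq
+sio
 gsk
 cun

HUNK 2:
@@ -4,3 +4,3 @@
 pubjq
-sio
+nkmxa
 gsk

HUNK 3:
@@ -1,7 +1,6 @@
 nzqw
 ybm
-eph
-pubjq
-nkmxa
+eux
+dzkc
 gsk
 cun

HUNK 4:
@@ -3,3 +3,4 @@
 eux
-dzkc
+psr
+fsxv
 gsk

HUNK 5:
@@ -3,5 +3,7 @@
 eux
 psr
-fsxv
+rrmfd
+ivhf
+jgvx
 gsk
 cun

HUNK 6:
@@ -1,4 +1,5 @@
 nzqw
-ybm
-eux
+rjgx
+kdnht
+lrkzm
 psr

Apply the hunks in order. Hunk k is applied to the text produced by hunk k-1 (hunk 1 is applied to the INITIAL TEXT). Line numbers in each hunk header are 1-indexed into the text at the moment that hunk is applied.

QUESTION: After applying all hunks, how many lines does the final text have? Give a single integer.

Hunk 1: at line 1 remove [lki,uxb] add [eph,pubjq,sio] -> 7 lines: nzqw ybm eph pubjq sio gsk cun
Hunk 2: at line 4 remove [sio] add [nkmxa] -> 7 lines: nzqw ybm eph pubjq nkmxa gsk cun
Hunk 3: at line 1 remove [eph,pubjq,nkmxa] add [eux,dzkc] -> 6 lines: nzqw ybm eux dzkc gsk cun
Hunk 4: at line 3 remove [dzkc] add [psr,fsxv] -> 7 lines: nzqw ybm eux psr fsxv gsk cun
Hunk 5: at line 3 remove [fsxv] add [rrmfd,ivhf,jgvx] -> 9 lines: nzqw ybm eux psr rrmfd ivhf jgvx gsk cun
Hunk 6: at line 1 remove [ybm,eux] add [rjgx,kdnht,lrkzm] -> 10 lines: nzqw rjgx kdnht lrkzm psr rrmfd ivhf jgvx gsk cun
Final line count: 10

Answer: 10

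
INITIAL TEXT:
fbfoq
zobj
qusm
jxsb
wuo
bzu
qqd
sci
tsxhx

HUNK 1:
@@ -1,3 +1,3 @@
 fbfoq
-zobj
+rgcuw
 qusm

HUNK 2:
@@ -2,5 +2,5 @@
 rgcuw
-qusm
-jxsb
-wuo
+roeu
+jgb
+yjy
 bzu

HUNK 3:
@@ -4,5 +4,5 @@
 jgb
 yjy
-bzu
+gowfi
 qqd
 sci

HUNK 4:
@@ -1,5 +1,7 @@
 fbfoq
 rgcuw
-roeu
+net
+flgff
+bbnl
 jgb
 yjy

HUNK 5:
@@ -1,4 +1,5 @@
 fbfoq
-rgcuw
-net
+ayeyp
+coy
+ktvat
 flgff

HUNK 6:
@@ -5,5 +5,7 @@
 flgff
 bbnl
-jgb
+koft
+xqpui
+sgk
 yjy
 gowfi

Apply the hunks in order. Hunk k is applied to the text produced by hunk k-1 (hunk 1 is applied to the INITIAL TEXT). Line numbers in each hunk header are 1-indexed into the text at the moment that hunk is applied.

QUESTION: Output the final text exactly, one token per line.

Hunk 1: at line 1 remove [zobj] add [rgcuw] -> 9 lines: fbfoq rgcuw qusm jxsb wuo bzu qqd sci tsxhx
Hunk 2: at line 2 remove [qusm,jxsb,wuo] add [roeu,jgb,yjy] -> 9 lines: fbfoq rgcuw roeu jgb yjy bzu qqd sci tsxhx
Hunk 3: at line 4 remove [bzu] add [gowfi] -> 9 lines: fbfoq rgcuw roeu jgb yjy gowfi qqd sci tsxhx
Hunk 4: at line 1 remove [roeu] add [net,flgff,bbnl] -> 11 lines: fbfoq rgcuw net flgff bbnl jgb yjy gowfi qqd sci tsxhx
Hunk 5: at line 1 remove [rgcuw,net] add [ayeyp,coy,ktvat] -> 12 lines: fbfoq ayeyp coy ktvat flgff bbnl jgb yjy gowfi qqd sci tsxhx
Hunk 6: at line 5 remove [jgb] add [koft,xqpui,sgk] -> 14 lines: fbfoq ayeyp coy ktvat flgff bbnl koft xqpui sgk yjy gowfi qqd sci tsxhx

Answer: fbfoq
ayeyp
coy
ktvat
flgff
bbnl
koft
xqpui
sgk
yjy
gowfi
qqd
sci
tsxhx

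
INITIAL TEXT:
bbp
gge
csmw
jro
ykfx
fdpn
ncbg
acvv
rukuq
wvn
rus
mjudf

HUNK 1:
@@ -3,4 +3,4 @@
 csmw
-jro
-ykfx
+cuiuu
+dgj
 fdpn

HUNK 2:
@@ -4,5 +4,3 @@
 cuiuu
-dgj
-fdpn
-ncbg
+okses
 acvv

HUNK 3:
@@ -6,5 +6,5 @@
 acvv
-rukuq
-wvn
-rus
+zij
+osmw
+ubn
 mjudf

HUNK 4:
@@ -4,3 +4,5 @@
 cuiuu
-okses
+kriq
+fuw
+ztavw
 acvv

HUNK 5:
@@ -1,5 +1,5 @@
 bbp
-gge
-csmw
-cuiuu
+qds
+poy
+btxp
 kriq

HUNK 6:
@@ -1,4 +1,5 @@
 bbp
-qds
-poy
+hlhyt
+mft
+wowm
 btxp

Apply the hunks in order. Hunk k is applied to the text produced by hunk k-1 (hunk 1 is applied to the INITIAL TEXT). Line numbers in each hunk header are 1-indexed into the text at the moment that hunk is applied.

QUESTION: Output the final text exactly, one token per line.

Hunk 1: at line 3 remove [jro,ykfx] add [cuiuu,dgj] -> 12 lines: bbp gge csmw cuiuu dgj fdpn ncbg acvv rukuq wvn rus mjudf
Hunk 2: at line 4 remove [dgj,fdpn,ncbg] add [okses] -> 10 lines: bbp gge csmw cuiuu okses acvv rukuq wvn rus mjudf
Hunk 3: at line 6 remove [rukuq,wvn,rus] add [zij,osmw,ubn] -> 10 lines: bbp gge csmw cuiuu okses acvv zij osmw ubn mjudf
Hunk 4: at line 4 remove [okses] add [kriq,fuw,ztavw] -> 12 lines: bbp gge csmw cuiuu kriq fuw ztavw acvv zij osmw ubn mjudf
Hunk 5: at line 1 remove [gge,csmw,cuiuu] add [qds,poy,btxp] -> 12 lines: bbp qds poy btxp kriq fuw ztavw acvv zij osmw ubn mjudf
Hunk 6: at line 1 remove [qds,poy] add [hlhyt,mft,wowm] -> 13 lines: bbp hlhyt mft wowm btxp kriq fuw ztavw acvv zij osmw ubn mjudf

Answer: bbp
hlhyt
mft
wowm
btxp
kriq
fuw
ztavw
acvv
zij
osmw
ubn
mjudf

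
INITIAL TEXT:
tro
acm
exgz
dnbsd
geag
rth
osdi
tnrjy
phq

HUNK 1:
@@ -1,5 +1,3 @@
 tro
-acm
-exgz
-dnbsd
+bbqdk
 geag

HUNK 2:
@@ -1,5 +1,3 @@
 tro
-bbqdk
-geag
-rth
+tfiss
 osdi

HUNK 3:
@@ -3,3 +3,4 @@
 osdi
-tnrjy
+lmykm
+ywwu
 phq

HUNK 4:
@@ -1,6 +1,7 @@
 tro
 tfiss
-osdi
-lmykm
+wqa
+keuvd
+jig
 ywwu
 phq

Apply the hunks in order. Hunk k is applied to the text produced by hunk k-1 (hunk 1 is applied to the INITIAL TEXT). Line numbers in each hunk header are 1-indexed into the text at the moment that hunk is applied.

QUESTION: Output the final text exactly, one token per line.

Answer: tro
tfiss
wqa
keuvd
jig
ywwu
phq

Derivation:
Hunk 1: at line 1 remove [acm,exgz,dnbsd] add [bbqdk] -> 7 lines: tro bbqdk geag rth osdi tnrjy phq
Hunk 2: at line 1 remove [bbqdk,geag,rth] add [tfiss] -> 5 lines: tro tfiss osdi tnrjy phq
Hunk 3: at line 3 remove [tnrjy] add [lmykm,ywwu] -> 6 lines: tro tfiss osdi lmykm ywwu phq
Hunk 4: at line 1 remove [osdi,lmykm] add [wqa,keuvd,jig] -> 7 lines: tro tfiss wqa keuvd jig ywwu phq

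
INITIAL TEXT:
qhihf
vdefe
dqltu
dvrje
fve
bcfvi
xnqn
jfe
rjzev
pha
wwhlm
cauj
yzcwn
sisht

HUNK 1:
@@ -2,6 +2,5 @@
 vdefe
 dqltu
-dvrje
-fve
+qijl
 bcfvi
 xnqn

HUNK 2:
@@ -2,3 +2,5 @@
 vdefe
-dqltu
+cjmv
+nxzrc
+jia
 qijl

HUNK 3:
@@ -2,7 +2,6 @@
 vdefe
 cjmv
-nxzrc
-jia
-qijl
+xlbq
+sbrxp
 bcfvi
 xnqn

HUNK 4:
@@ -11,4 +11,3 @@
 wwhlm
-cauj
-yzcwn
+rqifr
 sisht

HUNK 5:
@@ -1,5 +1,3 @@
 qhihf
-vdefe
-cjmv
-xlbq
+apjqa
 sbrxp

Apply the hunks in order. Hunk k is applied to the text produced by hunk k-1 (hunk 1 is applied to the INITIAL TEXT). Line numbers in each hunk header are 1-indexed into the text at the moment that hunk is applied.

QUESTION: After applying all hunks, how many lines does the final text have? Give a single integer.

Answer: 11

Derivation:
Hunk 1: at line 2 remove [dvrje,fve] add [qijl] -> 13 lines: qhihf vdefe dqltu qijl bcfvi xnqn jfe rjzev pha wwhlm cauj yzcwn sisht
Hunk 2: at line 2 remove [dqltu] add [cjmv,nxzrc,jia] -> 15 lines: qhihf vdefe cjmv nxzrc jia qijl bcfvi xnqn jfe rjzev pha wwhlm cauj yzcwn sisht
Hunk 3: at line 2 remove [nxzrc,jia,qijl] add [xlbq,sbrxp] -> 14 lines: qhihf vdefe cjmv xlbq sbrxp bcfvi xnqn jfe rjzev pha wwhlm cauj yzcwn sisht
Hunk 4: at line 11 remove [cauj,yzcwn] add [rqifr] -> 13 lines: qhihf vdefe cjmv xlbq sbrxp bcfvi xnqn jfe rjzev pha wwhlm rqifr sisht
Hunk 5: at line 1 remove [vdefe,cjmv,xlbq] add [apjqa] -> 11 lines: qhihf apjqa sbrxp bcfvi xnqn jfe rjzev pha wwhlm rqifr sisht
Final line count: 11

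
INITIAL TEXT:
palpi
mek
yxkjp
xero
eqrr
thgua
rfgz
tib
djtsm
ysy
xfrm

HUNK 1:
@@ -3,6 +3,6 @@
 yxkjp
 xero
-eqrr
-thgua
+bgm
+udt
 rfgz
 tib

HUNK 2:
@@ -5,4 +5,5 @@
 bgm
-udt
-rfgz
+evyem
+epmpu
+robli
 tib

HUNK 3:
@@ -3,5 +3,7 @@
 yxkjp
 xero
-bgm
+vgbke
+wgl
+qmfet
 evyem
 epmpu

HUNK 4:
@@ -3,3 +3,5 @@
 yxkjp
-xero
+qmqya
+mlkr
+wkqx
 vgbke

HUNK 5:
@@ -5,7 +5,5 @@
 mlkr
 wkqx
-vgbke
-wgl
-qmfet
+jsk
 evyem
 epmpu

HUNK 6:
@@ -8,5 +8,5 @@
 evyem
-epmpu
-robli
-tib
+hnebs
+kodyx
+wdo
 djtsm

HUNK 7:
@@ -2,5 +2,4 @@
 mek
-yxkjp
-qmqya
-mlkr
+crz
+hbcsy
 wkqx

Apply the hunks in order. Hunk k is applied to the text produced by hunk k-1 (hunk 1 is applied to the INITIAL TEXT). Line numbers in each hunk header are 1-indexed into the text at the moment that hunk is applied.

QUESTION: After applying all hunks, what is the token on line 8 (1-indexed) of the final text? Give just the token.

Hunk 1: at line 3 remove [eqrr,thgua] add [bgm,udt] -> 11 lines: palpi mek yxkjp xero bgm udt rfgz tib djtsm ysy xfrm
Hunk 2: at line 5 remove [udt,rfgz] add [evyem,epmpu,robli] -> 12 lines: palpi mek yxkjp xero bgm evyem epmpu robli tib djtsm ysy xfrm
Hunk 3: at line 3 remove [bgm] add [vgbke,wgl,qmfet] -> 14 lines: palpi mek yxkjp xero vgbke wgl qmfet evyem epmpu robli tib djtsm ysy xfrm
Hunk 4: at line 3 remove [xero] add [qmqya,mlkr,wkqx] -> 16 lines: palpi mek yxkjp qmqya mlkr wkqx vgbke wgl qmfet evyem epmpu robli tib djtsm ysy xfrm
Hunk 5: at line 5 remove [vgbke,wgl,qmfet] add [jsk] -> 14 lines: palpi mek yxkjp qmqya mlkr wkqx jsk evyem epmpu robli tib djtsm ysy xfrm
Hunk 6: at line 8 remove [epmpu,robli,tib] add [hnebs,kodyx,wdo] -> 14 lines: palpi mek yxkjp qmqya mlkr wkqx jsk evyem hnebs kodyx wdo djtsm ysy xfrm
Hunk 7: at line 2 remove [yxkjp,qmqya,mlkr] add [crz,hbcsy] -> 13 lines: palpi mek crz hbcsy wkqx jsk evyem hnebs kodyx wdo djtsm ysy xfrm
Final line 8: hnebs

Answer: hnebs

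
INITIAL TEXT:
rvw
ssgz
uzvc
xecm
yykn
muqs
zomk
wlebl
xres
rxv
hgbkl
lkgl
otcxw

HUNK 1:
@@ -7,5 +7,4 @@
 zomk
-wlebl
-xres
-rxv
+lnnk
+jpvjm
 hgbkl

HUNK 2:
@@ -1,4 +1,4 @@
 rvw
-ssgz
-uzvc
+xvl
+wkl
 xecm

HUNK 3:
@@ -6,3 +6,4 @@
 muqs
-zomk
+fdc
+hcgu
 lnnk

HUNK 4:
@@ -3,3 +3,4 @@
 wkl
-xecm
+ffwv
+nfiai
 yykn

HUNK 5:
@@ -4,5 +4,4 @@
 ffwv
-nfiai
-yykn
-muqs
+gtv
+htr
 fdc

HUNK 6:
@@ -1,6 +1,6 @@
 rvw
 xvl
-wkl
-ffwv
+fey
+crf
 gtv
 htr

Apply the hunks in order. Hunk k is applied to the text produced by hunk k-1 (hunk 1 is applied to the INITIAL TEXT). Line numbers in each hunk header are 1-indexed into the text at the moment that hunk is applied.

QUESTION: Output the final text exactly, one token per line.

Answer: rvw
xvl
fey
crf
gtv
htr
fdc
hcgu
lnnk
jpvjm
hgbkl
lkgl
otcxw

Derivation:
Hunk 1: at line 7 remove [wlebl,xres,rxv] add [lnnk,jpvjm] -> 12 lines: rvw ssgz uzvc xecm yykn muqs zomk lnnk jpvjm hgbkl lkgl otcxw
Hunk 2: at line 1 remove [ssgz,uzvc] add [xvl,wkl] -> 12 lines: rvw xvl wkl xecm yykn muqs zomk lnnk jpvjm hgbkl lkgl otcxw
Hunk 3: at line 6 remove [zomk] add [fdc,hcgu] -> 13 lines: rvw xvl wkl xecm yykn muqs fdc hcgu lnnk jpvjm hgbkl lkgl otcxw
Hunk 4: at line 3 remove [xecm] add [ffwv,nfiai] -> 14 lines: rvw xvl wkl ffwv nfiai yykn muqs fdc hcgu lnnk jpvjm hgbkl lkgl otcxw
Hunk 5: at line 4 remove [nfiai,yykn,muqs] add [gtv,htr] -> 13 lines: rvw xvl wkl ffwv gtv htr fdc hcgu lnnk jpvjm hgbkl lkgl otcxw
Hunk 6: at line 1 remove [wkl,ffwv] add [fey,crf] -> 13 lines: rvw xvl fey crf gtv htr fdc hcgu lnnk jpvjm hgbkl lkgl otcxw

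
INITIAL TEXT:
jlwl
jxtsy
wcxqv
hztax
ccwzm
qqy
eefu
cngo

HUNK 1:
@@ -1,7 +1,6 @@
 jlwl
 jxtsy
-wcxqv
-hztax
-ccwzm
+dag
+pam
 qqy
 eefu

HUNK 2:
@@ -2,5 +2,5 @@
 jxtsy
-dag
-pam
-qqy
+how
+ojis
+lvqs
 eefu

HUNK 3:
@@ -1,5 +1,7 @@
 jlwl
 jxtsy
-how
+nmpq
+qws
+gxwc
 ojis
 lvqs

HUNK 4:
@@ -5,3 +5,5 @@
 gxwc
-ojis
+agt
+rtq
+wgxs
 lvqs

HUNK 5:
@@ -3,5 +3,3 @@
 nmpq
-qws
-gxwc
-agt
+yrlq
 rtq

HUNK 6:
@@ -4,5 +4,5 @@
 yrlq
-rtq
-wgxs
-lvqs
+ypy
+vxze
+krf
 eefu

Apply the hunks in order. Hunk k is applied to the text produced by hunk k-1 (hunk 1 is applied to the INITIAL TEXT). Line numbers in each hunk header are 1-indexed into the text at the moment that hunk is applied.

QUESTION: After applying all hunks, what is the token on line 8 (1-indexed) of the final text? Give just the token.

Hunk 1: at line 1 remove [wcxqv,hztax,ccwzm] add [dag,pam] -> 7 lines: jlwl jxtsy dag pam qqy eefu cngo
Hunk 2: at line 2 remove [dag,pam,qqy] add [how,ojis,lvqs] -> 7 lines: jlwl jxtsy how ojis lvqs eefu cngo
Hunk 3: at line 1 remove [how] add [nmpq,qws,gxwc] -> 9 lines: jlwl jxtsy nmpq qws gxwc ojis lvqs eefu cngo
Hunk 4: at line 5 remove [ojis] add [agt,rtq,wgxs] -> 11 lines: jlwl jxtsy nmpq qws gxwc agt rtq wgxs lvqs eefu cngo
Hunk 5: at line 3 remove [qws,gxwc,agt] add [yrlq] -> 9 lines: jlwl jxtsy nmpq yrlq rtq wgxs lvqs eefu cngo
Hunk 6: at line 4 remove [rtq,wgxs,lvqs] add [ypy,vxze,krf] -> 9 lines: jlwl jxtsy nmpq yrlq ypy vxze krf eefu cngo
Final line 8: eefu

Answer: eefu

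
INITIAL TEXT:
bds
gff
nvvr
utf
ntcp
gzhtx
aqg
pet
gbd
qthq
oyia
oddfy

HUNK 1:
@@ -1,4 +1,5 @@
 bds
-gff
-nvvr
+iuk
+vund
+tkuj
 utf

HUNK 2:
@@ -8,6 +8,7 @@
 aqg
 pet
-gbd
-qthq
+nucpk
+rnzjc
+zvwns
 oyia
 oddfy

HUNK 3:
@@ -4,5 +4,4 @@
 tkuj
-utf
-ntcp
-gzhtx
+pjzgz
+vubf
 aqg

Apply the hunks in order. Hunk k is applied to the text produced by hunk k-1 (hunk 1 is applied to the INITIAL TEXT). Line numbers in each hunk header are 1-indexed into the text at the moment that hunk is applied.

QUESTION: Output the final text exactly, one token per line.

Answer: bds
iuk
vund
tkuj
pjzgz
vubf
aqg
pet
nucpk
rnzjc
zvwns
oyia
oddfy

Derivation:
Hunk 1: at line 1 remove [gff,nvvr] add [iuk,vund,tkuj] -> 13 lines: bds iuk vund tkuj utf ntcp gzhtx aqg pet gbd qthq oyia oddfy
Hunk 2: at line 8 remove [gbd,qthq] add [nucpk,rnzjc,zvwns] -> 14 lines: bds iuk vund tkuj utf ntcp gzhtx aqg pet nucpk rnzjc zvwns oyia oddfy
Hunk 3: at line 4 remove [utf,ntcp,gzhtx] add [pjzgz,vubf] -> 13 lines: bds iuk vund tkuj pjzgz vubf aqg pet nucpk rnzjc zvwns oyia oddfy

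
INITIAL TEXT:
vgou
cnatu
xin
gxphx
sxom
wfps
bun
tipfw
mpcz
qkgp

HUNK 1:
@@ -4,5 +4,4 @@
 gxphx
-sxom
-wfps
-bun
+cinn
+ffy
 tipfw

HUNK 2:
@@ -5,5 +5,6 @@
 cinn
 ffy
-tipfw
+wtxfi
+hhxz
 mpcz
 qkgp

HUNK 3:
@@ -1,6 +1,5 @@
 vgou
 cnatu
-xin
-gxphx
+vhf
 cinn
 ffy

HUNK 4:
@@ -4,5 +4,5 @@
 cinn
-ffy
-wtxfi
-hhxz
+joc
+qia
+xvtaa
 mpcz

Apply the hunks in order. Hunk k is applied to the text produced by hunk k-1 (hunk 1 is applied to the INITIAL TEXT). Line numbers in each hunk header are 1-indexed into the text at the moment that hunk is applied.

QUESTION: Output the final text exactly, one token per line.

Answer: vgou
cnatu
vhf
cinn
joc
qia
xvtaa
mpcz
qkgp

Derivation:
Hunk 1: at line 4 remove [sxom,wfps,bun] add [cinn,ffy] -> 9 lines: vgou cnatu xin gxphx cinn ffy tipfw mpcz qkgp
Hunk 2: at line 5 remove [tipfw] add [wtxfi,hhxz] -> 10 lines: vgou cnatu xin gxphx cinn ffy wtxfi hhxz mpcz qkgp
Hunk 3: at line 1 remove [xin,gxphx] add [vhf] -> 9 lines: vgou cnatu vhf cinn ffy wtxfi hhxz mpcz qkgp
Hunk 4: at line 4 remove [ffy,wtxfi,hhxz] add [joc,qia,xvtaa] -> 9 lines: vgou cnatu vhf cinn joc qia xvtaa mpcz qkgp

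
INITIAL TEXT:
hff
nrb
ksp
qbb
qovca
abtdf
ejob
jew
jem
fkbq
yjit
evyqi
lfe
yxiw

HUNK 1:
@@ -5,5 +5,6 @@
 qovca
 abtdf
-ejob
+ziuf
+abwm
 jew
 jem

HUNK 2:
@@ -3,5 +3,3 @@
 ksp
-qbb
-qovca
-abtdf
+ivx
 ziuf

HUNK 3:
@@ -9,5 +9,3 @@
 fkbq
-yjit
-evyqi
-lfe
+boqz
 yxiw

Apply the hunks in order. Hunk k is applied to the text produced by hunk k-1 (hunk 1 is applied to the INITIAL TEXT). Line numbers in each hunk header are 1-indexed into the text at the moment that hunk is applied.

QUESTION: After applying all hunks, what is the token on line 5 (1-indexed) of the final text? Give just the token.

Answer: ziuf

Derivation:
Hunk 1: at line 5 remove [ejob] add [ziuf,abwm] -> 15 lines: hff nrb ksp qbb qovca abtdf ziuf abwm jew jem fkbq yjit evyqi lfe yxiw
Hunk 2: at line 3 remove [qbb,qovca,abtdf] add [ivx] -> 13 lines: hff nrb ksp ivx ziuf abwm jew jem fkbq yjit evyqi lfe yxiw
Hunk 3: at line 9 remove [yjit,evyqi,lfe] add [boqz] -> 11 lines: hff nrb ksp ivx ziuf abwm jew jem fkbq boqz yxiw
Final line 5: ziuf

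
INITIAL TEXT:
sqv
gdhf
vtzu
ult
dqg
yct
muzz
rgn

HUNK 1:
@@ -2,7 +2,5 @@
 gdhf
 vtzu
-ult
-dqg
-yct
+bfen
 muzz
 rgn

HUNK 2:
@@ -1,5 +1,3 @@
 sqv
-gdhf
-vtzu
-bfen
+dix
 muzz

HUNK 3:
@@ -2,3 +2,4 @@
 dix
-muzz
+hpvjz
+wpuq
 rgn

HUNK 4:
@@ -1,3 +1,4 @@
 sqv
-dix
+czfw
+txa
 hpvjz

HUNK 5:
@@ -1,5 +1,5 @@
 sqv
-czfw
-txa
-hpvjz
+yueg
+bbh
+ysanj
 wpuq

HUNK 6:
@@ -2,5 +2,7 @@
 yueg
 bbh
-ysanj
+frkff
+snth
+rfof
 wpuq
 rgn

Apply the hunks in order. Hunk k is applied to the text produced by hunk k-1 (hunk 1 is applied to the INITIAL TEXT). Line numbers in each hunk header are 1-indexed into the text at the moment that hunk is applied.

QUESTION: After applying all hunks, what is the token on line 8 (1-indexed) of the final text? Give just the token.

Answer: rgn

Derivation:
Hunk 1: at line 2 remove [ult,dqg,yct] add [bfen] -> 6 lines: sqv gdhf vtzu bfen muzz rgn
Hunk 2: at line 1 remove [gdhf,vtzu,bfen] add [dix] -> 4 lines: sqv dix muzz rgn
Hunk 3: at line 2 remove [muzz] add [hpvjz,wpuq] -> 5 lines: sqv dix hpvjz wpuq rgn
Hunk 4: at line 1 remove [dix] add [czfw,txa] -> 6 lines: sqv czfw txa hpvjz wpuq rgn
Hunk 5: at line 1 remove [czfw,txa,hpvjz] add [yueg,bbh,ysanj] -> 6 lines: sqv yueg bbh ysanj wpuq rgn
Hunk 6: at line 2 remove [ysanj] add [frkff,snth,rfof] -> 8 lines: sqv yueg bbh frkff snth rfof wpuq rgn
Final line 8: rgn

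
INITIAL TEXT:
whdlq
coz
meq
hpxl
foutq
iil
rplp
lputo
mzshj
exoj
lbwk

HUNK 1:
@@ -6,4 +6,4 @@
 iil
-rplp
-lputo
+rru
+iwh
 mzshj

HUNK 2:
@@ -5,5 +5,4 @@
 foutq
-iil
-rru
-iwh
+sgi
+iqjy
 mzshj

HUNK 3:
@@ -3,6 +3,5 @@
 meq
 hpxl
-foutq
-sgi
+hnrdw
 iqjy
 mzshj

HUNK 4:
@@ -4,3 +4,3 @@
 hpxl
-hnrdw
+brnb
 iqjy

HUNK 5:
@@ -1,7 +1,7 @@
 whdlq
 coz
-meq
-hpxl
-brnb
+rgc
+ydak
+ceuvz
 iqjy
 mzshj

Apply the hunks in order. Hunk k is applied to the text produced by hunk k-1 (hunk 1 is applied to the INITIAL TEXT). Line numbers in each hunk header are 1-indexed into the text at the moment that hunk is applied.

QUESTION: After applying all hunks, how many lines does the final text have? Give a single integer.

Hunk 1: at line 6 remove [rplp,lputo] add [rru,iwh] -> 11 lines: whdlq coz meq hpxl foutq iil rru iwh mzshj exoj lbwk
Hunk 2: at line 5 remove [iil,rru,iwh] add [sgi,iqjy] -> 10 lines: whdlq coz meq hpxl foutq sgi iqjy mzshj exoj lbwk
Hunk 3: at line 3 remove [foutq,sgi] add [hnrdw] -> 9 lines: whdlq coz meq hpxl hnrdw iqjy mzshj exoj lbwk
Hunk 4: at line 4 remove [hnrdw] add [brnb] -> 9 lines: whdlq coz meq hpxl brnb iqjy mzshj exoj lbwk
Hunk 5: at line 1 remove [meq,hpxl,brnb] add [rgc,ydak,ceuvz] -> 9 lines: whdlq coz rgc ydak ceuvz iqjy mzshj exoj lbwk
Final line count: 9

Answer: 9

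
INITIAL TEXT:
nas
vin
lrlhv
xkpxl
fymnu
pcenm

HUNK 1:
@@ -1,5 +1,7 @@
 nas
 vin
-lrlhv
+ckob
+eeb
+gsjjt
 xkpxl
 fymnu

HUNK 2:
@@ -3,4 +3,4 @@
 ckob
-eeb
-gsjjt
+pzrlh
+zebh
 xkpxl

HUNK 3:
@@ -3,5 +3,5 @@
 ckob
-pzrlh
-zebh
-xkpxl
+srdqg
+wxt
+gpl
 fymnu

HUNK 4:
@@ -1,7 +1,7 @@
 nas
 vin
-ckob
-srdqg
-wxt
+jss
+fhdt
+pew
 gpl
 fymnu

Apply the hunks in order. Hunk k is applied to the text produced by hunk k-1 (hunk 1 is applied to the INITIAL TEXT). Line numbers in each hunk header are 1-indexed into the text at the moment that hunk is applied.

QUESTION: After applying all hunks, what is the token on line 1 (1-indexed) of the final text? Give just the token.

Answer: nas

Derivation:
Hunk 1: at line 1 remove [lrlhv] add [ckob,eeb,gsjjt] -> 8 lines: nas vin ckob eeb gsjjt xkpxl fymnu pcenm
Hunk 2: at line 3 remove [eeb,gsjjt] add [pzrlh,zebh] -> 8 lines: nas vin ckob pzrlh zebh xkpxl fymnu pcenm
Hunk 3: at line 3 remove [pzrlh,zebh,xkpxl] add [srdqg,wxt,gpl] -> 8 lines: nas vin ckob srdqg wxt gpl fymnu pcenm
Hunk 4: at line 1 remove [ckob,srdqg,wxt] add [jss,fhdt,pew] -> 8 lines: nas vin jss fhdt pew gpl fymnu pcenm
Final line 1: nas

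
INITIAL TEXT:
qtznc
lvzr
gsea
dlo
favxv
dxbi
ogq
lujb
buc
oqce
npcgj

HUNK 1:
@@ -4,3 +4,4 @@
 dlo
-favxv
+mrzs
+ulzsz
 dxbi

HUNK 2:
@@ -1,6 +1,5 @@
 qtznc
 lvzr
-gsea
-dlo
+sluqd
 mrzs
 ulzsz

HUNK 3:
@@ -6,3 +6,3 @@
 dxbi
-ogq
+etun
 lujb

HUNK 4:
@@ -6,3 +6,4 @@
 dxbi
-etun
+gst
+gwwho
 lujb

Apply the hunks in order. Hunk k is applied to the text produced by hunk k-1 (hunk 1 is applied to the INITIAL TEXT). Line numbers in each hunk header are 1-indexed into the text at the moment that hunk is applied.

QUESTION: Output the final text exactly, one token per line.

Hunk 1: at line 4 remove [favxv] add [mrzs,ulzsz] -> 12 lines: qtznc lvzr gsea dlo mrzs ulzsz dxbi ogq lujb buc oqce npcgj
Hunk 2: at line 1 remove [gsea,dlo] add [sluqd] -> 11 lines: qtznc lvzr sluqd mrzs ulzsz dxbi ogq lujb buc oqce npcgj
Hunk 3: at line 6 remove [ogq] add [etun] -> 11 lines: qtznc lvzr sluqd mrzs ulzsz dxbi etun lujb buc oqce npcgj
Hunk 4: at line 6 remove [etun] add [gst,gwwho] -> 12 lines: qtznc lvzr sluqd mrzs ulzsz dxbi gst gwwho lujb buc oqce npcgj

Answer: qtznc
lvzr
sluqd
mrzs
ulzsz
dxbi
gst
gwwho
lujb
buc
oqce
npcgj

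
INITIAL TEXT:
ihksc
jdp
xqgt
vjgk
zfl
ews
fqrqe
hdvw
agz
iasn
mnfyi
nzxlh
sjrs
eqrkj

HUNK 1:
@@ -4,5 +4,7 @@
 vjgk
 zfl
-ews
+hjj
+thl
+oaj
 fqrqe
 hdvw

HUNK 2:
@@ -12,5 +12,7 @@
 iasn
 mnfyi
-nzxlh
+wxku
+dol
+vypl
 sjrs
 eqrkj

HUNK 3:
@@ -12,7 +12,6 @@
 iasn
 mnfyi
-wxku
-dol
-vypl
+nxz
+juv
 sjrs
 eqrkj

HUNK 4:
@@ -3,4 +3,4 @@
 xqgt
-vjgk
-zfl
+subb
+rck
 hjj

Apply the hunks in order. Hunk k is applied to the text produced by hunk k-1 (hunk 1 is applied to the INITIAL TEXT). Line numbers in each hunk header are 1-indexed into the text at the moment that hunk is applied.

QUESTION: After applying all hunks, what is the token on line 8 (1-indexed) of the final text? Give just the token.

Hunk 1: at line 4 remove [ews] add [hjj,thl,oaj] -> 16 lines: ihksc jdp xqgt vjgk zfl hjj thl oaj fqrqe hdvw agz iasn mnfyi nzxlh sjrs eqrkj
Hunk 2: at line 12 remove [nzxlh] add [wxku,dol,vypl] -> 18 lines: ihksc jdp xqgt vjgk zfl hjj thl oaj fqrqe hdvw agz iasn mnfyi wxku dol vypl sjrs eqrkj
Hunk 3: at line 12 remove [wxku,dol,vypl] add [nxz,juv] -> 17 lines: ihksc jdp xqgt vjgk zfl hjj thl oaj fqrqe hdvw agz iasn mnfyi nxz juv sjrs eqrkj
Hunk 4: at line 3 remove [vjgk,zfl] add [subb,rck] -> 17 lines: ihksc jdp xqgt subb rck hjj thl oaj fqrqe hdvw agz iasn mnfyi nxz juv sjrs eqrkj
Final line 8: oaj

Answer: oaj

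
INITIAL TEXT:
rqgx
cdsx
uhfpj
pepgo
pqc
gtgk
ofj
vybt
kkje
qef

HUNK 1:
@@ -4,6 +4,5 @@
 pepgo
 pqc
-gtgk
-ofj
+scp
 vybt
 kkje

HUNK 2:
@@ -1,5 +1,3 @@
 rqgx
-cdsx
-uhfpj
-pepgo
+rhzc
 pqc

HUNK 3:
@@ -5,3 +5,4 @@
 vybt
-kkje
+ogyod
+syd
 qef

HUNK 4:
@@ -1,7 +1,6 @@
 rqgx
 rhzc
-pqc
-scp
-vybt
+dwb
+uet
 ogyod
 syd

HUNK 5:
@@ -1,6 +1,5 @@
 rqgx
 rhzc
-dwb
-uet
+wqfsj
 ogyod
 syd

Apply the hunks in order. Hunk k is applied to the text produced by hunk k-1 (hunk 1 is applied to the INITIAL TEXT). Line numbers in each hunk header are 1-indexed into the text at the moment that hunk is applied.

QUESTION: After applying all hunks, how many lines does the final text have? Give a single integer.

Hunk 1: at line 4 remove [gtgk,ofj] add [scp] -> 9 lines: rqgx cdsx uhfpj pepgo pqc scp vybt kkje qef
Hunk 2: at line 1 remove [cdsx,uhfpj,pepgo] add [rhzc] -> 7 lines: rqgx rhzc pqc scp vybt kkje qef
Hunk 3: at line 5 remove [kkje] add [ogyod,syd] -> 8 lines: rqgx rhzc pqc scp vybt ogyod syd qef
Hunk 4: at line 1 remove [pqc,scp,vybt] add [dwb,uet] -> 7 lines: rqgx rhzc dwb uet ogyod syd qef
Hunk 5: at line 1 remove [dwb,uet] add [wqfsj] -> 6 lines: rqgx rhzc wqfsj ogyod syd qef
Final line count: 6

Answer: 6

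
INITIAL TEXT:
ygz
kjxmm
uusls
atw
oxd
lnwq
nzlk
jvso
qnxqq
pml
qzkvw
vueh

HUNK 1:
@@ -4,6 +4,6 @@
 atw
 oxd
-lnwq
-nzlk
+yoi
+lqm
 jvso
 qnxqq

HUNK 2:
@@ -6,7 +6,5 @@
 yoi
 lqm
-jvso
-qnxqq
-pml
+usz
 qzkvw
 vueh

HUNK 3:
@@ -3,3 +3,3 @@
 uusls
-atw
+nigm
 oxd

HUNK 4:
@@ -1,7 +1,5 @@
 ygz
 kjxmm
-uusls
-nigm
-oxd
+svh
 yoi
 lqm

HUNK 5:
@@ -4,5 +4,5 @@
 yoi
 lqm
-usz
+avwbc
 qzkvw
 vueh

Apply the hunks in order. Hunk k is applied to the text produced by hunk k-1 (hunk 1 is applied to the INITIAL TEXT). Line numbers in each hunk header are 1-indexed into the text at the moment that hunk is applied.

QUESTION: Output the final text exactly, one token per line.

Hunk 1: at line 4 remove [lnwq,nzlk] add [yoi,lqm] -> 12 lines: ygz kjxmm uusls atw oxd yoi lqm jvso qnxqq pml qzkvw vueh
Hunk 2: at line 6 remove [jvso,qnxqq,pml] add [usz] -> 10 lines: ygz kjxmm uusls atw oxd yoi lqm usz qzkvw vueh
Hunk 3: at line 3 remove [atw] add [nigm] -> 10 lines: ygz kjxmm uusls nigm oxd yoi lqm usz qzkvw vueh
Hunk 4: at line 1 remove [uusls,nigm,oxd] add [svh] -> 8 lines: ygz kjxmm svh yoi lqm usz qzkvw vueh
Hunk 5: at line 4 remove [usz] add [avwbc] -> 8 lines: ygz kjxmm svh yoi lqm avwbc qzkvw vueh

Answer: ygz
kjxmm
svh
yoi
lqm
avwbc
qzkvw
vueh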